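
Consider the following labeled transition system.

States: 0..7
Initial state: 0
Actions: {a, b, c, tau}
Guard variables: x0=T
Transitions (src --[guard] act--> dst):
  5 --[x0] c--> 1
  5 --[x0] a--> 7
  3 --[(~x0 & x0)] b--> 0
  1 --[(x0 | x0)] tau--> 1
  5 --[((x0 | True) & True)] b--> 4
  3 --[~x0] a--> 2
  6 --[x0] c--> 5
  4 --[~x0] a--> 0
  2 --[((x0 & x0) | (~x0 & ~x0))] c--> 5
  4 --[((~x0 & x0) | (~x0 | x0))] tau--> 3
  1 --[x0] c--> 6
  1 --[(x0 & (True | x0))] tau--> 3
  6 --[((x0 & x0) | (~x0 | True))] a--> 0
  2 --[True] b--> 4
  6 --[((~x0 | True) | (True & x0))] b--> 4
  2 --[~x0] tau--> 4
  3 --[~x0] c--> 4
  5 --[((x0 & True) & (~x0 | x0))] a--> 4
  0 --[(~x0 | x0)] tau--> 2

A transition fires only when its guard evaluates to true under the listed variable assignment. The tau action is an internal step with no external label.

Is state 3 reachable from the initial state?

Answer: REACHABLE

Trace:
14 transition(s) survive guard evaluation.
L0 = {0}
L1 = {2}  now seen {0,2}
L2 = {4,5}  now seen {0,2,4,5}
L3 = {1,3,7}  now seen {0,1,2,3,4,5,7}
L4 = {6}  now seen {0,1,2,3,4,5,6,7}
Reach set: {0,1,2,3,4,5,6,7}
witness 3: tau·b·tau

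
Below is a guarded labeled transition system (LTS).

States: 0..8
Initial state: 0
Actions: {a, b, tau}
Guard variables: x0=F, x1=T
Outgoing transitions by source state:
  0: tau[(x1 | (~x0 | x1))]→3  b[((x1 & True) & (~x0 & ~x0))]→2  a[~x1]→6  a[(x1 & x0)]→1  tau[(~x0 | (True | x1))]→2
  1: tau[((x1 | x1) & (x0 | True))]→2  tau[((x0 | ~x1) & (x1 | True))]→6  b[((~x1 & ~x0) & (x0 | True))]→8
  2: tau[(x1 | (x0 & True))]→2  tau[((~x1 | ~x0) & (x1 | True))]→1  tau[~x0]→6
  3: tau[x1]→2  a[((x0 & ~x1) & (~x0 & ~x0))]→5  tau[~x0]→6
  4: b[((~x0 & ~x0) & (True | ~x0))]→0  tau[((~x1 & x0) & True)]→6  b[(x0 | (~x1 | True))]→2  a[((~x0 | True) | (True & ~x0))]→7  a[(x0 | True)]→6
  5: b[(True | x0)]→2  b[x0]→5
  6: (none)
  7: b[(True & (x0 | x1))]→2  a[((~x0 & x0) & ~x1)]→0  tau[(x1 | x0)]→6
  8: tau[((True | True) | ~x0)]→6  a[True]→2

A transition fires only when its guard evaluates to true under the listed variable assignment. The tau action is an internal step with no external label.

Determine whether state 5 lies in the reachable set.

After dropping false guards: 18 live edges.
depth 0: {0}
depth 1: {2,3}  cumulative {0,2,3}
depth 2: {1,6}  cumulative {0,1,2,3,6}
Reachable = {0,1,2,3,6}

Answer: UNREACHABLE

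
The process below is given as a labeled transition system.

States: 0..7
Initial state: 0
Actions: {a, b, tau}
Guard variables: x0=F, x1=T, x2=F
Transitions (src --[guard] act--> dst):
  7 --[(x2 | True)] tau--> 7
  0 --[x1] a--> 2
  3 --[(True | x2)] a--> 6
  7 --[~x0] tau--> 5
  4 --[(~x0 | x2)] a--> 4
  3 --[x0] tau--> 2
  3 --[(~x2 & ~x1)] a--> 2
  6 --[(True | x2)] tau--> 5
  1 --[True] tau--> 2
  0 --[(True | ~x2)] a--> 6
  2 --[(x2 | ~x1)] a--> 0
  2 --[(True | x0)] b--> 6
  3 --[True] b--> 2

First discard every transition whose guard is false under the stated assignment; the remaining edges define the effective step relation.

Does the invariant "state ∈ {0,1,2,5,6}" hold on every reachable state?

Answer: INVARIANT HOLDS

Analysis:
Inv-set: {0,1,2,5,6}
R = {0,2,5,6}
  0: ok
  2: ok
  5: ok
  6: ok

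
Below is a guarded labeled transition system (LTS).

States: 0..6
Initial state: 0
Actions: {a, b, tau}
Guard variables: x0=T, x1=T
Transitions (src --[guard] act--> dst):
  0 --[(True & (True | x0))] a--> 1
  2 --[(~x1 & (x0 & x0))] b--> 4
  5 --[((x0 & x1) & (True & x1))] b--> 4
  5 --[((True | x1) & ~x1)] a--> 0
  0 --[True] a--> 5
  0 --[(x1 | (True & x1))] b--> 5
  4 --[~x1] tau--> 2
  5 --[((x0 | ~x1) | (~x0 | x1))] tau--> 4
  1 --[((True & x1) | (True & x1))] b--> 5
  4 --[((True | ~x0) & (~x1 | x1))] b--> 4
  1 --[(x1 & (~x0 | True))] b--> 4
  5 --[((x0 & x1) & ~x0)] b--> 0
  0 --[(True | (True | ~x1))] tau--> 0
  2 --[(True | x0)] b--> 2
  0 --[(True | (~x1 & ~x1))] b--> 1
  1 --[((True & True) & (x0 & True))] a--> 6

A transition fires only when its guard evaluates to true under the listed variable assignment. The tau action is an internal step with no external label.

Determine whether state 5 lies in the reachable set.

Answer: REACHABLE

Analysis:
Guard filter leaves 12 enabled edge(s).
Layer 0: {0}
Layer 1: {1,5}  total {0,1,5}
Layer 2: {4,6}  total {0,1,4,5,6}
Reach set: {0,1,4,5,6}
Path to 5: a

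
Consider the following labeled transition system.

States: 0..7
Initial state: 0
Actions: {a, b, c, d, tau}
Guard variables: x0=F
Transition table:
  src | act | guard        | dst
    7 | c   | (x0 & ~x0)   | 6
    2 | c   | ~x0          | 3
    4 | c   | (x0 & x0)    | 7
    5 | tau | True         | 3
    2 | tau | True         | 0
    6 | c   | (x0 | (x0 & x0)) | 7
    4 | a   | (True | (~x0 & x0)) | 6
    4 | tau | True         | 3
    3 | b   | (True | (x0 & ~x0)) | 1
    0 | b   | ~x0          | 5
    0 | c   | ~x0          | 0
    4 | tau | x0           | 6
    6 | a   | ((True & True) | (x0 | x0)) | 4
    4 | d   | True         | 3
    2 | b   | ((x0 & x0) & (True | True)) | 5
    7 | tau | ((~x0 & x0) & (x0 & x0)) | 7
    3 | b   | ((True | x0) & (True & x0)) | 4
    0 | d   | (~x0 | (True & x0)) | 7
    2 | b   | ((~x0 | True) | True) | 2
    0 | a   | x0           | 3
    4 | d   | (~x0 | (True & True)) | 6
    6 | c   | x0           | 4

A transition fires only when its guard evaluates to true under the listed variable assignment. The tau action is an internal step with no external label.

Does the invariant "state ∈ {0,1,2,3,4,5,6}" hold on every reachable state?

Answer: INVARIANT VIOLATED at state 7

Analysis:
Safe = {0,1,2,3,4,5,6}
Reachable = {0,1,3,5,7}
  0: safe
  1: safe
  3: safe
  5: safe
  7: VIOLATES
reach 7 via d — violates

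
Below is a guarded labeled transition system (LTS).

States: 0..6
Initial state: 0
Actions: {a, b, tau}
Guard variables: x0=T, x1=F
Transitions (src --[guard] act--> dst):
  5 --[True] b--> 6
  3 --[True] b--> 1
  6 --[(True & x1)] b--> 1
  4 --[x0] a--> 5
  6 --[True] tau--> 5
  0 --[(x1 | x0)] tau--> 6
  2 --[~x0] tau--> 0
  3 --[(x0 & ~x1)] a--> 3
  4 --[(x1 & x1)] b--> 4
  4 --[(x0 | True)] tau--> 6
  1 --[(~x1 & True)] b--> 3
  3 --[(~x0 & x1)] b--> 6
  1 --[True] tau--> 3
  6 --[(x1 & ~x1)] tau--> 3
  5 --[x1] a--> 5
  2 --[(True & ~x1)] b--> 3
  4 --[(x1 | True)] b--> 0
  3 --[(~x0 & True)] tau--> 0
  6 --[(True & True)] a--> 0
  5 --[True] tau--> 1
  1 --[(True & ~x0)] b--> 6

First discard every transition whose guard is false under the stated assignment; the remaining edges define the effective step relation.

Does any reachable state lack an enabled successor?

R = {0,1,3,5,6}
  0: tau→6  [deg 1]
  1: b→3  tau→3  [deg 2]
  3: a→3  b→1  [deg 2]
  5: b→6  tau→1  [deg 2]
  6: a→0  tau→5  [deg 2]

Answer: DEADLOCK-FREE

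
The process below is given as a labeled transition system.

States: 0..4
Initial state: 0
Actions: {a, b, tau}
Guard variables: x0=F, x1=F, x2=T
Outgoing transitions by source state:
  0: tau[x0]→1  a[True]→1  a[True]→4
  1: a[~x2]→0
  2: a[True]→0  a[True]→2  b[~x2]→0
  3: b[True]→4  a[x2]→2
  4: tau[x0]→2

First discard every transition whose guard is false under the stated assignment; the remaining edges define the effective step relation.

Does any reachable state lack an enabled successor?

Answer: DEADLOCK at state 1

Working:
Reach set: {0,1,4}
  0: a→1  a→4  [2 exit(s)]
  1: ∅  [STUCK]
  4: ∅  [STUCK]
trace reaching 1: a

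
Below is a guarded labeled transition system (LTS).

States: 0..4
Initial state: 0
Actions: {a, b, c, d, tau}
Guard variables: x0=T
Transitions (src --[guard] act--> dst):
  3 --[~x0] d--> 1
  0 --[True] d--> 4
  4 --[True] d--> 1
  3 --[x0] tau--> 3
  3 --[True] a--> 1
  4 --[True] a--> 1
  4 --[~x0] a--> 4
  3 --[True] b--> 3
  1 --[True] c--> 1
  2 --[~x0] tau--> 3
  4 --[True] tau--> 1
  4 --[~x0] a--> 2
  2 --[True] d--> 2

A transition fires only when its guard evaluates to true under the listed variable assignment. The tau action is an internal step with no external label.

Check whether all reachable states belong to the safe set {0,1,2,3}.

Answer: INVARIANT VIOLATED at state 4

Analysis:
Allowed set {0,1,2,3}
Reach set: {0,1,4}
  0: safe
  1: safe
  4: outside
reach 4 via d — violates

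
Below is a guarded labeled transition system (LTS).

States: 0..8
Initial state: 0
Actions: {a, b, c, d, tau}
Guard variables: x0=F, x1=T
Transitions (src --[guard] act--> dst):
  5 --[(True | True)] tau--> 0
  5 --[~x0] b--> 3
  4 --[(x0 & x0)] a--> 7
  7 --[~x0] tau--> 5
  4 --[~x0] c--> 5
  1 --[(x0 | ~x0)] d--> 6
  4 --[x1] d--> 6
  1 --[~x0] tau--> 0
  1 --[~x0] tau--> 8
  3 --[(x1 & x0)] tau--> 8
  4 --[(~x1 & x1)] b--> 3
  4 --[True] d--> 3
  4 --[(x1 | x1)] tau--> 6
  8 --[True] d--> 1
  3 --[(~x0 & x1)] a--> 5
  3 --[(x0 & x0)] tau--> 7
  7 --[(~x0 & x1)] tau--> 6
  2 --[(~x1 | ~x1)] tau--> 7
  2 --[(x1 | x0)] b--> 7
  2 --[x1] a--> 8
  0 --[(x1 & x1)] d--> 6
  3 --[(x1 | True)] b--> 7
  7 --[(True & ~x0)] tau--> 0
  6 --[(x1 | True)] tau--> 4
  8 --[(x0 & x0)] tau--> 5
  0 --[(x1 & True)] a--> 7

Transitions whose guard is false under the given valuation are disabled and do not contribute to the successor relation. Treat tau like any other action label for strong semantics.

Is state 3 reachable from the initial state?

Guard filter leaves 20 enabled edge(s).
depth 0: {0}
depth 1: {6,7}  total {0,6,7}
depth 2: {4,5}  total {0,4,5,6,7}
depth 3: {3}  total {0,3,4,5,6,7}
Reach set: {0,3,4,5,6,7}
Path to 3: d·tau·d

Answer: REACHABLE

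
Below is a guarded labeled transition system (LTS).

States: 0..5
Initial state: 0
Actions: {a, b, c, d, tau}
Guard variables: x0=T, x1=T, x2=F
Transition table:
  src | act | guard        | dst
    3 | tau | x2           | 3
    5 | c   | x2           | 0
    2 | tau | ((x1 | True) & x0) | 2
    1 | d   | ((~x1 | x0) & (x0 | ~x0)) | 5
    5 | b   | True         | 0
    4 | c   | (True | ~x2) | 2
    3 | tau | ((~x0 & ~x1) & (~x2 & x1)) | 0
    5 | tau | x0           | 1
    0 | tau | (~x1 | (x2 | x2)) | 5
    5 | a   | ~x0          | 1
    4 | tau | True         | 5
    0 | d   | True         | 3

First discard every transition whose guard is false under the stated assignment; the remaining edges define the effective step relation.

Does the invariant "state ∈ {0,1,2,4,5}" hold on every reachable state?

Inv-set: {0,1,2,4,5}
R = {0,3}
  0: ✓
  3: VIOLATES
witness against invariant: d → 3

Answer: INVARIANT VIOLATED at state 3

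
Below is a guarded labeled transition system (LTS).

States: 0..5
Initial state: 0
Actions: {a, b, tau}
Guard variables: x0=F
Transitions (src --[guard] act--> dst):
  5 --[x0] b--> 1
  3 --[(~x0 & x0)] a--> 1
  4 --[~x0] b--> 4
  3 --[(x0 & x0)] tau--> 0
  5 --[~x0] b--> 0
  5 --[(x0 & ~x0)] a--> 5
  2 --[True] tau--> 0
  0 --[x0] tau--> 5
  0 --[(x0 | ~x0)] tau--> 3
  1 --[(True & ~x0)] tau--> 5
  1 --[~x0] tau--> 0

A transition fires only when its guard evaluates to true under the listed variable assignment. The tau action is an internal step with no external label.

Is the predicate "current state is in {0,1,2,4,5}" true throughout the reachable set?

Answer: INVARIANT VIOLATED at state 3

Analysis:
Safe = {0,1,2,4,5}
Reachable = {0,3}
  0: ✓
  3: ✗ unsafe
counterexample path to 3: tau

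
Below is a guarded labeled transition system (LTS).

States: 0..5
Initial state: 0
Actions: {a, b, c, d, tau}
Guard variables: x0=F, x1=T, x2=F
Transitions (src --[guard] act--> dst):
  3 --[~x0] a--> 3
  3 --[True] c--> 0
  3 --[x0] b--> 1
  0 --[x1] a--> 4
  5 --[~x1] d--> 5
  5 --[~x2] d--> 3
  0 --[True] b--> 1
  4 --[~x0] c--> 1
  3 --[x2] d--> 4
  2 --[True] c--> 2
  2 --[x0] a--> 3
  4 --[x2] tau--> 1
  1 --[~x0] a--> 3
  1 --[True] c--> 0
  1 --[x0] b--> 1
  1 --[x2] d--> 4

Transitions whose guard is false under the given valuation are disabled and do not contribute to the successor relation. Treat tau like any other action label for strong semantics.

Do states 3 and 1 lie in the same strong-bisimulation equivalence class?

Answer: BISIMILAR

Trace:
Bisimulation quotient by refinement:
  P[0] = {{0,1,2,3,4,5}}
  P[1] = {{0},{1,3},{2,4},{5}}
  P[2] = {{0},{1,3},{2},{4},{5}}
Fixed point at round 3; 5 class(es).
class of 3: {1,3}; class of 1: {1,3}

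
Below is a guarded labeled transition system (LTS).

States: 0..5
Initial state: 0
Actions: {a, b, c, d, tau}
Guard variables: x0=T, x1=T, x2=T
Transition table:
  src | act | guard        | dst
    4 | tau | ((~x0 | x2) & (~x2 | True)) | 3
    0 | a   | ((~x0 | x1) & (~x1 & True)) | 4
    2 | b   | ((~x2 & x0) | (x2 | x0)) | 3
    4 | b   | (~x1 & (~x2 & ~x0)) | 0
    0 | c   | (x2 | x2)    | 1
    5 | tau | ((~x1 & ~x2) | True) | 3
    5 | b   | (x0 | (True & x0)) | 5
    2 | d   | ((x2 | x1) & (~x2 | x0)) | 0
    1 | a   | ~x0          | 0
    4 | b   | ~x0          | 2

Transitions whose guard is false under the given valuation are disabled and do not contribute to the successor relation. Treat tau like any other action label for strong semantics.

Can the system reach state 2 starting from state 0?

Answer: UNREACHABLE

Working:
6 transition(s) survive guard evaluation.
depth 0: {0}
depth 1: {1}  total {0,1}
R = {0,1}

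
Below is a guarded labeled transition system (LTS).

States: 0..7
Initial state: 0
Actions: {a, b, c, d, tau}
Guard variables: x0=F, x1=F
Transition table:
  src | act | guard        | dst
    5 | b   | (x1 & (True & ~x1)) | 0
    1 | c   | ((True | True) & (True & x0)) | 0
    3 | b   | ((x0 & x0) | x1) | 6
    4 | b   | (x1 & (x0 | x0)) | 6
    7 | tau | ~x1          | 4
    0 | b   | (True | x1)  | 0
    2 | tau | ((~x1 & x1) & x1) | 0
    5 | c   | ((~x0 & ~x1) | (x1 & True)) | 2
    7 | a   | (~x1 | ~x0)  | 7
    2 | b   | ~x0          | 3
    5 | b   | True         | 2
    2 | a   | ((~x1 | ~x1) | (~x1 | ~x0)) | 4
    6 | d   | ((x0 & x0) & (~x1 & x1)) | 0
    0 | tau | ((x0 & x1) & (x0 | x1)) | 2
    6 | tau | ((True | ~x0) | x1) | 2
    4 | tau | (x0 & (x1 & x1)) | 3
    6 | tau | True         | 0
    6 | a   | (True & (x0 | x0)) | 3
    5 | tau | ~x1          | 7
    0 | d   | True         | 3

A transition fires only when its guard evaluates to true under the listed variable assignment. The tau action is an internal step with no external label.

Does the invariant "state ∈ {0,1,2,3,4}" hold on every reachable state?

Allowed set {0,1,2,3,4}
Reach set: {0,3}
  0: ok
  3: ok

Answer: INVARIANT HOLDS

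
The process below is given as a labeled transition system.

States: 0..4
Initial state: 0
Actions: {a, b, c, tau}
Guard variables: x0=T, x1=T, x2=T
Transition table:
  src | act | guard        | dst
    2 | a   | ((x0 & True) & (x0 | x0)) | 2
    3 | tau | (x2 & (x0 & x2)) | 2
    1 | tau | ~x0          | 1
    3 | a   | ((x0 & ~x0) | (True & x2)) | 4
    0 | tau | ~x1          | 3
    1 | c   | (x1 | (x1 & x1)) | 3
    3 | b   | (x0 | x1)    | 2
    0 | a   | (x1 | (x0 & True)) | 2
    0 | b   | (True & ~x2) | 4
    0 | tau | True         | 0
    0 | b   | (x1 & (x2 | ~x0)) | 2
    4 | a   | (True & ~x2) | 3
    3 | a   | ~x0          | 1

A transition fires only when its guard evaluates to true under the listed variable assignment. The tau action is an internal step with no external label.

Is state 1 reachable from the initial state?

Guard filter leaves 8 enabled edge(s).
Layer 0: {0}
Layer 1: {2}  cumulative {0,2}
Reachable = {0,2}

Answer: UNREACHABLE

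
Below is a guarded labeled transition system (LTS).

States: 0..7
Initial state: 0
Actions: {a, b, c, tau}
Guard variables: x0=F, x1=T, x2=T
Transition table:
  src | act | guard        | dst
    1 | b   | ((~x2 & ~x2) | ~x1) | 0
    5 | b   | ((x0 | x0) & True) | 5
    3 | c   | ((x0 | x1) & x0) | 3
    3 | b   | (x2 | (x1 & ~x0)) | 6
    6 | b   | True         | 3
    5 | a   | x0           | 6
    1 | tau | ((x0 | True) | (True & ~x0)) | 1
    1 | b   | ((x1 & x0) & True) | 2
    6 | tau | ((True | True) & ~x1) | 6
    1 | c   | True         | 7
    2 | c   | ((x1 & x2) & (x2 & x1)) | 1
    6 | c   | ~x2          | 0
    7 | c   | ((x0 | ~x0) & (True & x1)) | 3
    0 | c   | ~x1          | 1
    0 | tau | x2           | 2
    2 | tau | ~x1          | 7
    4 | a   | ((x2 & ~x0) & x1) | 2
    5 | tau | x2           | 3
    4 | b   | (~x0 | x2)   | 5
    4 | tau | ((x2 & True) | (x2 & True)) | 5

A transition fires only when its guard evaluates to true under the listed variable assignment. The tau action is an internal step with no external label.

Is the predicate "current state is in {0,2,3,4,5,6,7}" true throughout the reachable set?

Answer: INVARIANT VIOLATED at state 1

Analysis:
Inv-set: {0,2,3,4,5,6,7}
Reachable = {0,1,2,3,6,7}
  0: ✓
  1: VIOLATES
  2: ✓
  3: ✓
  6: ✓
  7: ✓
reach 1 via tau·c — violates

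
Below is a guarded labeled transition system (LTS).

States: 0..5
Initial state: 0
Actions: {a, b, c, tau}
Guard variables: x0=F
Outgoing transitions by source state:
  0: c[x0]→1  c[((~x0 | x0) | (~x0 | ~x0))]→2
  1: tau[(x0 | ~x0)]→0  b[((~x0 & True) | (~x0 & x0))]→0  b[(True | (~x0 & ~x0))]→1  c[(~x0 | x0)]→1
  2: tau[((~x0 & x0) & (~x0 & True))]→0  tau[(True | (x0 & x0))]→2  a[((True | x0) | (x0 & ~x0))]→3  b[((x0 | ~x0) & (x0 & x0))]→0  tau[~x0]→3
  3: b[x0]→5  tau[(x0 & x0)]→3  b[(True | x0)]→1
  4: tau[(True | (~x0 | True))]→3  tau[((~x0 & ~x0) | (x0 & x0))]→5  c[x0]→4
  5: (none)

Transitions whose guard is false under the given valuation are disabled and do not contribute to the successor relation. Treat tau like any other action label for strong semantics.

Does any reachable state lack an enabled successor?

Answer: DEADLOCK-FREE

Trace:
Reachable = {0,1,2,3}
  0: c→2  [1 out]
  1: b→0  b→1  c→1  tau→0  [4 out]
  2: a→3  tau→2  tau→3  [3 out]
  3: b→1  [1 out]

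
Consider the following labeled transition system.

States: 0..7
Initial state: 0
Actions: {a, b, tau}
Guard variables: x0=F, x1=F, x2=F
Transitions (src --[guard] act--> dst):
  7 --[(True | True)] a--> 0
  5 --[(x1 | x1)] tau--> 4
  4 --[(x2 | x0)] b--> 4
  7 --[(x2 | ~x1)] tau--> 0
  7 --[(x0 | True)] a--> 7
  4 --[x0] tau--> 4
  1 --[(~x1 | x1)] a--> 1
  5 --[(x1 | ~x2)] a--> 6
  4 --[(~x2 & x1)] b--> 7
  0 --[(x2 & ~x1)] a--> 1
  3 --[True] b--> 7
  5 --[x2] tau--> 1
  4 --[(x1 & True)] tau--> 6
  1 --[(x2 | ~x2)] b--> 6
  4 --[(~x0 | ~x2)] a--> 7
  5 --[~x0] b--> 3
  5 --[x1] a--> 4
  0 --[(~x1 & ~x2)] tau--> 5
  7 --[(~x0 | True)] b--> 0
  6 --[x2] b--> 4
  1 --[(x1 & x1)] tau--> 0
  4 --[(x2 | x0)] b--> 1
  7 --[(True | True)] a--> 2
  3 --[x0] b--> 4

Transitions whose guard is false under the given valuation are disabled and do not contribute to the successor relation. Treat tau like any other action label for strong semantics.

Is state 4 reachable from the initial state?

12 transition(s) survive guard evaluation.
depth 0: {0}
depth 1: {5}  now seen {0,5}
depth 2: {3,6}  now seen {0,3,5,6}
depth 3: {7}  now seen {0,3,5,6,7}
depth 4: {2}  now seen {0,2,3,5,6,7}
Reach set: {0,2,3,5,6,7}

Answer: UNREACHABLE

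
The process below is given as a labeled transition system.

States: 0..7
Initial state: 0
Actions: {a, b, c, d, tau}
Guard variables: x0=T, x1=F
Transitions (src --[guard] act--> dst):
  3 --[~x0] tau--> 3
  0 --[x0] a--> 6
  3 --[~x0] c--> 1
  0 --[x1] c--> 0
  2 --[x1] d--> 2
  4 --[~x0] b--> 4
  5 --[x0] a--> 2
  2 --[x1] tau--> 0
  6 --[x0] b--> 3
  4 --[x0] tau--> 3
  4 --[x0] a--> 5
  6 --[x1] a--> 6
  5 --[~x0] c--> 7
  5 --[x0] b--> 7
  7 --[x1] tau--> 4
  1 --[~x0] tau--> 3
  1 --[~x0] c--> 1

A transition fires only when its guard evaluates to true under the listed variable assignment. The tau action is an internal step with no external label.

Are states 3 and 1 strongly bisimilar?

Answer: BISIMILAR

Working:
Refine partition for ~:
  P[0] = {{0,1,2,3,4,5,6,7}}
  P[1] = {{0},{1,2,3,7},{4},{5},{6}}
stable after 2 split(s): 5 block(s)
3∈{1,2,3,7}, 1∈{1,2,3,7}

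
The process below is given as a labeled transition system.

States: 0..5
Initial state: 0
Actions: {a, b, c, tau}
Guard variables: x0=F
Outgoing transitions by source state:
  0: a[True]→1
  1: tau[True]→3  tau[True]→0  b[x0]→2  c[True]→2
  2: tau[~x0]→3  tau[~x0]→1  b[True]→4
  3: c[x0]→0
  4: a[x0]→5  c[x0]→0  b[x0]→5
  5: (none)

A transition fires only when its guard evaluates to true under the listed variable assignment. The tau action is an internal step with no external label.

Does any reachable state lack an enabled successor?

Answer: DEADLOCK at state 3

Trace:
Reach set: {0,1,2,3,4}
  0: a→1  [1 exit(s)]
  1: c→2  tau→0  tau→3  [3 exit(s)]
  2: b→4  tau→1  tau→3  [3 exit(s)]
  3: ∅  [STUCK]
  4: ∅  [STUCK]
Path to 3: a·tau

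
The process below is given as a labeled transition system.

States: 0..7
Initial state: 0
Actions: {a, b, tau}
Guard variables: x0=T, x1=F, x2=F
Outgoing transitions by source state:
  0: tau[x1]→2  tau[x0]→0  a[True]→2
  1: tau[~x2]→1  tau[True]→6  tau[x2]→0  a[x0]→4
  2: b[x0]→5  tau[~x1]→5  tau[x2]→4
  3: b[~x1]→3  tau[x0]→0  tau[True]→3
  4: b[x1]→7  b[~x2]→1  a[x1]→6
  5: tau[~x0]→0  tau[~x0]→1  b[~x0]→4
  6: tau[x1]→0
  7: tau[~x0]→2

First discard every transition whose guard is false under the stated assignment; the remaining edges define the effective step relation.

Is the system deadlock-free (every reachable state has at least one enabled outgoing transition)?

Answer: DEADLOCK at state 5

Trace:
R = {0,2,5}
  0: a→2  tau→0  [2 exit(s)]
  2: b→5  tau→5  [2 exit(s)]
  5: ∅  [deadlock]
Path to 5: a·b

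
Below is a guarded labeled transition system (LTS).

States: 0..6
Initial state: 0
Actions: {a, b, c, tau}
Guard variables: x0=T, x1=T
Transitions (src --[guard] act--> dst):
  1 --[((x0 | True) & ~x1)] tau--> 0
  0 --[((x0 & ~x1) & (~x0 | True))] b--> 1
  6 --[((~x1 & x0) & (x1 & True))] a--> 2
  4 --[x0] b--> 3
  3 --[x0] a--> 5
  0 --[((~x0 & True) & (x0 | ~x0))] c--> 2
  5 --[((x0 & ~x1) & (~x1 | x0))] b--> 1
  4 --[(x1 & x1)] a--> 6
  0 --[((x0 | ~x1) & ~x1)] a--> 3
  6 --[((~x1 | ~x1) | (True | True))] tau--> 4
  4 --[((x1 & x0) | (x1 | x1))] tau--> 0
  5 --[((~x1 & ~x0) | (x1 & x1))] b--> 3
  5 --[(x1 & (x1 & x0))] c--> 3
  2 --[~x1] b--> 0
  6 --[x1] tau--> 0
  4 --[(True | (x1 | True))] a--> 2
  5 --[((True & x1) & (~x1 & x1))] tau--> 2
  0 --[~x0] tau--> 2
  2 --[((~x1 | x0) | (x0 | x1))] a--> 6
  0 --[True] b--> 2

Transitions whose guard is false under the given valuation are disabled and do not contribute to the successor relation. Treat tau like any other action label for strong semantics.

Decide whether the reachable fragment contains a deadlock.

R = {0,2,3,4,5,6}
  0: b→2  [deg 1]
  2: a→6  [deg 1]
  3: a→5  [deg 1]
  4: a→2  a→6  b→3  tau→0  [deg 4]
  5: b→3  c→3  [deg 2]
  6: tau→0  tau→4  [deg 2]

Answer: DEADLOCK-FREE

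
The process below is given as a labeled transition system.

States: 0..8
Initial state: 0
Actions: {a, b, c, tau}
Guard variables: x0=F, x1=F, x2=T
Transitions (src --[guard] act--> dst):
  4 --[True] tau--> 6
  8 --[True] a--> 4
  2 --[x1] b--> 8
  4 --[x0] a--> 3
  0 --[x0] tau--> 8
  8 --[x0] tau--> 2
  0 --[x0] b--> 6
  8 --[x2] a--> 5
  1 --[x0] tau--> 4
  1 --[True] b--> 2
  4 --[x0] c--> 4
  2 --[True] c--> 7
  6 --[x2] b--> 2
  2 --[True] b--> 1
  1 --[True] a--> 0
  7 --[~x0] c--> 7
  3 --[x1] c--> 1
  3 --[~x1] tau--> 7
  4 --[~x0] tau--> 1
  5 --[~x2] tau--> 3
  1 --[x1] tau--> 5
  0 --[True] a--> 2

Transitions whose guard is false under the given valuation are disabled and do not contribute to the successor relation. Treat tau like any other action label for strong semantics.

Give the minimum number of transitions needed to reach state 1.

Answer: 2

Trace:
Layered search for 1:
  depth 0: {0}
  depth 1: {2}
  depth 2: {1,7}
1 enters at depth 2; path a·b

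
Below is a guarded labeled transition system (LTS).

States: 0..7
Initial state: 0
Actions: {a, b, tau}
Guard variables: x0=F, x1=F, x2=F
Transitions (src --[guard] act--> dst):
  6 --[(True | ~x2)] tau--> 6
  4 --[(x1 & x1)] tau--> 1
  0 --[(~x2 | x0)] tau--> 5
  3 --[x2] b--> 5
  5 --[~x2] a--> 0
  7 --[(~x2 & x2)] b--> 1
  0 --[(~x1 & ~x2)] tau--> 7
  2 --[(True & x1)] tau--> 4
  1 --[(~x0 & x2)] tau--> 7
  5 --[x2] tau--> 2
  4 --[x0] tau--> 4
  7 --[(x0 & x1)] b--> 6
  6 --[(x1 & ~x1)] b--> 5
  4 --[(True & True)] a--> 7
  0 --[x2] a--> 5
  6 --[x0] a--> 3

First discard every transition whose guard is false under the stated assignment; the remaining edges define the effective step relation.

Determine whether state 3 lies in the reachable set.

Answer: UNREACHABLE

Analysis:
5 transition(s) survive guard evaluation.
depth 0: {0}
depth 1: {5,7}  cumulative {0,5,7}
Reachable = {0,5,7}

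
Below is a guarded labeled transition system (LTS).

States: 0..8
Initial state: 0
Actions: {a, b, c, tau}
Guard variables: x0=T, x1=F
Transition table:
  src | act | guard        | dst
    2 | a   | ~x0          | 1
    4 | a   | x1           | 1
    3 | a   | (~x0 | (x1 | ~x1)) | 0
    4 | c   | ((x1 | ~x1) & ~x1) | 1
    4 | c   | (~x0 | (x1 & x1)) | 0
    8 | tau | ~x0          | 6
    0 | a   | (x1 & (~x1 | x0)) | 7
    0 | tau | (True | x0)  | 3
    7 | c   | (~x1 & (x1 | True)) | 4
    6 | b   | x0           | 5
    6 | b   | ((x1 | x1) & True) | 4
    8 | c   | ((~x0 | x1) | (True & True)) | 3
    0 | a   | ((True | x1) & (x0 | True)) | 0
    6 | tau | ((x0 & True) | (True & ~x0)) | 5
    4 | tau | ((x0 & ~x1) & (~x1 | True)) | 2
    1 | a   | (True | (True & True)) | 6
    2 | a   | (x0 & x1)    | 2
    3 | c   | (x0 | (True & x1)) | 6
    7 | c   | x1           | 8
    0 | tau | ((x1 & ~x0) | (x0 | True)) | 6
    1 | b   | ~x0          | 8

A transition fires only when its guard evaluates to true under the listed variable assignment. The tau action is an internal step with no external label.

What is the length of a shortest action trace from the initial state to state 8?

Answer: UNREACHABLE

Working:
Layered search for 8:
  L0 = {0}
  L1 = {3,6}
  L2 = {5}
8 never appears.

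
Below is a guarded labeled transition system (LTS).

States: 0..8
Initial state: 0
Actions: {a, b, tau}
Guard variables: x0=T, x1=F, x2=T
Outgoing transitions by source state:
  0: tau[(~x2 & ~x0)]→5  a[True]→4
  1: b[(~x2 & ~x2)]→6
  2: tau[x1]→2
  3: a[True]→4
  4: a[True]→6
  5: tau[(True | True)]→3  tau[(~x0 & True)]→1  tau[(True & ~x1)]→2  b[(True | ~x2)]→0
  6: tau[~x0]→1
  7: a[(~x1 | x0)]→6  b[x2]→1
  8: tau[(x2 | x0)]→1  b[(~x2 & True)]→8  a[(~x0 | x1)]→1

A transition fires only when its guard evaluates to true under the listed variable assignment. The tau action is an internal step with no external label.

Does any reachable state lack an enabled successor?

Answer: DEADLOCK at state 6

Trace:
Reachable = {0,4,6}
  0: a→4  [1 exit(s)]
  4: a→6  [1 exit(s)]
  6: ∅  [STUCK]
Path to 6: a·a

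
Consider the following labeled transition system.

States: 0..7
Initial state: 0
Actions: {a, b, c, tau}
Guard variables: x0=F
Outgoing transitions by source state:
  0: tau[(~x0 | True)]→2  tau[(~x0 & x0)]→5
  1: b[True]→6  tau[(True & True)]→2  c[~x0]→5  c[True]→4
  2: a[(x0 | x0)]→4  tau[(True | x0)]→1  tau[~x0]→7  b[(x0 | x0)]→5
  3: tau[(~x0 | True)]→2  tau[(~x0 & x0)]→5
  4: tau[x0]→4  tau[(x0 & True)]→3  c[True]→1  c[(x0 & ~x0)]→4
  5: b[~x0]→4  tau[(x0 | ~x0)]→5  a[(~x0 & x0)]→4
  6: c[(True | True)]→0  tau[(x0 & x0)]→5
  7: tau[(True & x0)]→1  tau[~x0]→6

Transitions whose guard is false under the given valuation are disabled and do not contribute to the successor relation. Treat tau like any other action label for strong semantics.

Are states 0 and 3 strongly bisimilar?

Answer: BISIMILAR

Working:
Bisimulation quotient by refinement:
  round 0: {{0,1,2,3,4,5,6,7}}
  round 1: {{0,2,3,7},{1},{4,6},{5}}
  round 2: {{0,3},{1},{2},{4},{5},{6},{7}}
Fixed point at round 3; 7 class(es).
[0]={0,3}  [3]={0,3}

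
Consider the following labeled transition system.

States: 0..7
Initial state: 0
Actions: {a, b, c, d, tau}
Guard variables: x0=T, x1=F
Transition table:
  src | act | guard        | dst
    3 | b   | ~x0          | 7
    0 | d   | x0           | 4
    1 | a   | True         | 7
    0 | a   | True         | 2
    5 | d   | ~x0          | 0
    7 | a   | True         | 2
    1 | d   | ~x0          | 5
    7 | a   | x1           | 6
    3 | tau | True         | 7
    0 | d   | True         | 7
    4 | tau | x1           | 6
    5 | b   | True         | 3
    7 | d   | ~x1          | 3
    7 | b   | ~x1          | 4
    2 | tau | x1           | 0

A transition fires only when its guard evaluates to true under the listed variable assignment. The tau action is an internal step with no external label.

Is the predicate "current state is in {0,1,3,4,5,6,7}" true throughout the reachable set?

Answer: INVARIANT VIOLATED at state 2

Working:
Safe = {0,1,3,4,5,6,7}
R = {0,2,3,4,7}
  0: safe
  2: ✗ unsafe
  3: safe
  4: safe
  7: safe
witness against invariant: a → 2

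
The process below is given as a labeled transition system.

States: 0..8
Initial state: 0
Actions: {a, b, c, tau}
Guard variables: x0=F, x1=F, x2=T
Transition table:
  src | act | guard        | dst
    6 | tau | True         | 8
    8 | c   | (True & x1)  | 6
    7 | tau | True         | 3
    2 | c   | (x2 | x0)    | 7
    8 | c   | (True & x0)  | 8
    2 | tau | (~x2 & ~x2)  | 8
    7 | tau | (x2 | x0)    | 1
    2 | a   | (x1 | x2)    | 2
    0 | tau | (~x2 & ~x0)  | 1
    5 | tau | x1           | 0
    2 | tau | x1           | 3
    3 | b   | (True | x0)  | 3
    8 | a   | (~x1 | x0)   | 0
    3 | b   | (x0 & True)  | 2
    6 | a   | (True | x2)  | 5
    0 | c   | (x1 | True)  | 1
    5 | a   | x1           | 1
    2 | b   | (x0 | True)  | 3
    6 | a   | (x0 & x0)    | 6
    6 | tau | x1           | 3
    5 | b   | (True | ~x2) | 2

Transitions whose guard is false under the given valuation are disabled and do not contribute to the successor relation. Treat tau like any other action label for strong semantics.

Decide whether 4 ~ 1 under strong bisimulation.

Answer: BISIMILAR

Working:
Bisimulation quotient by refinement:
  round 0: {{0,1,2,3,4,5,6,7,8}}
  round 1: {{0},{1,4},{2},{3,5},{6},{7},{8}}
  round 2: {{0},{1,4},{2},{3},{5},{6},{7},{8}}
stable after 3 split(s): 8 block(s)
[4]={1,4}  [1]={1,4}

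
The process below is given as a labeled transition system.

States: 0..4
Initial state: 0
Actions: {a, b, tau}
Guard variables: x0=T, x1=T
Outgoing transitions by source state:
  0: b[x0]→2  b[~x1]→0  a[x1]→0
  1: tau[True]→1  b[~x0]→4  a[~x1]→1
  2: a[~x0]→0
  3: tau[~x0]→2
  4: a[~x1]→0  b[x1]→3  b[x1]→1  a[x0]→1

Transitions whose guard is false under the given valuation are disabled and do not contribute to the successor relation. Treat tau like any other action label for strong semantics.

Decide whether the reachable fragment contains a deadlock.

Reachable = {0,2}
  0: a→0  b→2  [2 out]
  2: ∅  [deadlock]
witness 2: b

Answer: DEADLOCK at state 2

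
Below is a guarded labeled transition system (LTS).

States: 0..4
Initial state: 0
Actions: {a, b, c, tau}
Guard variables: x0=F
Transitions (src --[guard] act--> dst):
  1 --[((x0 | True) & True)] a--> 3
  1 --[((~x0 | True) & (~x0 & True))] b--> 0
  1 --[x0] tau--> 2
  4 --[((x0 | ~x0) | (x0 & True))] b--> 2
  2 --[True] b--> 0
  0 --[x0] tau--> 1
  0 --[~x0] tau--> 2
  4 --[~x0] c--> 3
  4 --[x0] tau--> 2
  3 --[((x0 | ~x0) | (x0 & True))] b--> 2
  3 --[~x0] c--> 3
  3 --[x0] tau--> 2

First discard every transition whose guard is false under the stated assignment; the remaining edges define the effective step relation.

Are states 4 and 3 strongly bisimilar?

Answer: BISIMILAR

Trace:
Compute ~ classes (split until stable):
  round 0: {{0,1,2,3,4}}
  round 1: {{0},{1},{2},{3,4}}
4 equivalence class(es) (converged in 2)
4∈{3,4}, 3∈{3,4}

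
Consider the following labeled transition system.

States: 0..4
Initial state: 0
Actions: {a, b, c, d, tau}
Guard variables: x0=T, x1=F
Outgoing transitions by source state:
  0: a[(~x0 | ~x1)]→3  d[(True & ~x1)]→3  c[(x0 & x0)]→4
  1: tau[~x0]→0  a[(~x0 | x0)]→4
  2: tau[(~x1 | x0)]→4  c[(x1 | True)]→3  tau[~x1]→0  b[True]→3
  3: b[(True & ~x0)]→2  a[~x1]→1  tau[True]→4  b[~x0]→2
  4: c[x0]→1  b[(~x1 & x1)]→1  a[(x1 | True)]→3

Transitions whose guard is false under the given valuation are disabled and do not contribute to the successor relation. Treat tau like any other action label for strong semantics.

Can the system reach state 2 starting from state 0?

Guard filter leaves 12 enabled edge(s).
depth 0: {0}
depth 1: {3,4}  now seen {0,3,4}
depth 2: {1}  now seen {0,1,3,4}
Reachable = {0,1,3,4}

Answer: UNREACHABLE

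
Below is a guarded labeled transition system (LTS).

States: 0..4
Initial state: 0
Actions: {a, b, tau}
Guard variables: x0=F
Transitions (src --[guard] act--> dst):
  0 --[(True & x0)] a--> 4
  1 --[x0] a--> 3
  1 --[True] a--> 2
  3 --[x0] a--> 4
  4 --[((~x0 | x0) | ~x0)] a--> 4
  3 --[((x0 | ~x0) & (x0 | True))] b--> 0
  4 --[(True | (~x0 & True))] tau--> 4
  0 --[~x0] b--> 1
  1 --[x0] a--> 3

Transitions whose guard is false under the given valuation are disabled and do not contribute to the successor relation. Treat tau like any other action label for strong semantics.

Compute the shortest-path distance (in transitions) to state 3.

BFS to 3:
  depth 0: {0}
  depth 1: {1}
  depth 2: {2}
3 never appears.

Answer: UNREACHABLE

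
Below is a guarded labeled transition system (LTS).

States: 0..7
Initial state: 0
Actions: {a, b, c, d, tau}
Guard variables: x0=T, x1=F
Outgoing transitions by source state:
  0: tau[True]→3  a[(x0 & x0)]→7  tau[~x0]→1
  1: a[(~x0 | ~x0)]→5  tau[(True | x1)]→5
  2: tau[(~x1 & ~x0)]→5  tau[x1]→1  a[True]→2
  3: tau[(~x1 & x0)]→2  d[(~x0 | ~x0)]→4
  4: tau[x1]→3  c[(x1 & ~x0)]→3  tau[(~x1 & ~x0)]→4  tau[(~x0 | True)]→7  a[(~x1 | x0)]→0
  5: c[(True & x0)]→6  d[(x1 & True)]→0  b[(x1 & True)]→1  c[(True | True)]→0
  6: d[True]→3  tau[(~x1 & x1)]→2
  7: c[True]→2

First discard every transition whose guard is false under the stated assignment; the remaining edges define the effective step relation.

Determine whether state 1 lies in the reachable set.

11 transition(s) survive guard evaluation.
L0 = {0}
L1 = {3,7}  now seen {0,3,7}
L2 = {2}  now seen {0,2,3,7}
R = {0,2,3,7}

Answer: UNREACHABLE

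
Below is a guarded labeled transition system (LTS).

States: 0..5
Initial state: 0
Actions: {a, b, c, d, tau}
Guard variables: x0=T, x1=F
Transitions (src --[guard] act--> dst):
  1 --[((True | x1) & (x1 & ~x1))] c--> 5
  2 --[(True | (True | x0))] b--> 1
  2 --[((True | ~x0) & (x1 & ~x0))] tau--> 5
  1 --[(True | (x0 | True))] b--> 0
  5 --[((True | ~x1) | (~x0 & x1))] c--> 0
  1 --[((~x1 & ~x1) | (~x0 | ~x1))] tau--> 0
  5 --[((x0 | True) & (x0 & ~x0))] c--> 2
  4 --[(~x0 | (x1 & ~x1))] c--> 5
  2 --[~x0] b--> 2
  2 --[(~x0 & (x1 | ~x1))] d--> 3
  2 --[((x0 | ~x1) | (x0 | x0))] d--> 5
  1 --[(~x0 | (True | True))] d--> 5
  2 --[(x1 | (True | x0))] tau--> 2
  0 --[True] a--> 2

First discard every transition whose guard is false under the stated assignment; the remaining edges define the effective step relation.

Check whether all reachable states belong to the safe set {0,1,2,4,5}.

Allowed set {0,1,2,4,5}
R = {0,1,2,5}
  0: safe
  1: safe
  2: safe
  5: safe

Answer: INVARIANT HOLDS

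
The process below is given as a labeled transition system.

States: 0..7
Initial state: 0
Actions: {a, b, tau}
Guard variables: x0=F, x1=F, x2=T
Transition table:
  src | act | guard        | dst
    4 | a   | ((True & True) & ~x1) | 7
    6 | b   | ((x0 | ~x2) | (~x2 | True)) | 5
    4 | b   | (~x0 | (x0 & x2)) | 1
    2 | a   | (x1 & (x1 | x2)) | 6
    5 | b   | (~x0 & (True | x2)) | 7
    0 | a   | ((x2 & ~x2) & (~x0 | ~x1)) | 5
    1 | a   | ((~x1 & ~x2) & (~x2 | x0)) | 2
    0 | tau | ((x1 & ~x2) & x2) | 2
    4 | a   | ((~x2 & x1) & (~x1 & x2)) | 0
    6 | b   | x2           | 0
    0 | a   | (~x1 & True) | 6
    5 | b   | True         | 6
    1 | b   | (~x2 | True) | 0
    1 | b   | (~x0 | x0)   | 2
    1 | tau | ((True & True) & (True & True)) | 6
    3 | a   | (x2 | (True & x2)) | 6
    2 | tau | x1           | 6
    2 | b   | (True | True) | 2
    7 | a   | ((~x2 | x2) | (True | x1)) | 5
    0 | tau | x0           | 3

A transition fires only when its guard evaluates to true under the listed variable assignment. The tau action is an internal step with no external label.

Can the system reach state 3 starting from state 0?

After dropping false guards: 13 live edges.
L0 = {0}
L1 = {6}  total {0,6}
L2 = {5}  total {0,5,6}
L3 = {7}  total {0,5,6,7}
Reach set: {0,5,6,7}

Answer: UNREACHABLE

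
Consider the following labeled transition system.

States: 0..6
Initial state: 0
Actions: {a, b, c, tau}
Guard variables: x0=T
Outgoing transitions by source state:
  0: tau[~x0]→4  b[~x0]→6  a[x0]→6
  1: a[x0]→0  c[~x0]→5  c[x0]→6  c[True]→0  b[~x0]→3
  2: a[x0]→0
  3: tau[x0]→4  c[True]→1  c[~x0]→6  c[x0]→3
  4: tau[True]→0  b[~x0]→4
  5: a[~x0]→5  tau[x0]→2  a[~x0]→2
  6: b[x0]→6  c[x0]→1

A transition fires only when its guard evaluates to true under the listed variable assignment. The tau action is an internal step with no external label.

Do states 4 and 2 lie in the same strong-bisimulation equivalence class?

Answer: NOT BISIMILAR

Working:
Bisimulation quotient by refinement:
  π0 = {{0,1,2,3,4,5,6}}
  π1 = {{0,2},{1},{3},{4,5},{6}}
  π2 = {{0},{1},{2},{3},{4,5},{6}}
  π3 = {{0},{1},{2},{3},{4},{5},{6}}
Fixed point at round 4; 7 class(es).
4∈{4}, 2∈{2}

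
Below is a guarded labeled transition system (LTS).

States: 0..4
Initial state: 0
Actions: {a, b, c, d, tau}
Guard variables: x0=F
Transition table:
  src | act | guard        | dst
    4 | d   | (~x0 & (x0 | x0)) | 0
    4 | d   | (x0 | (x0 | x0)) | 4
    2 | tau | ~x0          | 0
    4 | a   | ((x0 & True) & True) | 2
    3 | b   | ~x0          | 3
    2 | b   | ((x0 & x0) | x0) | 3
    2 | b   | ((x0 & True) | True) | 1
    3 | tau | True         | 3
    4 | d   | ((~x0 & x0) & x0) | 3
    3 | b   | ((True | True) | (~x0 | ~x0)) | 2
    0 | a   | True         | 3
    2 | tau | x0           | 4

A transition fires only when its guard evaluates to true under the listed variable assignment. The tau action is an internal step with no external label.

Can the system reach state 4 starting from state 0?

After dropping false guards: 6 live edges.
depth 0: {0}
depth 1: {3}  now seen {0,3}
depth 2: {2}  now seen {0,2,3}
depth 3: {1}  now seen {0,1,2,3}
Reachable = {0,1,2,3}

Answer: UNREACHABLE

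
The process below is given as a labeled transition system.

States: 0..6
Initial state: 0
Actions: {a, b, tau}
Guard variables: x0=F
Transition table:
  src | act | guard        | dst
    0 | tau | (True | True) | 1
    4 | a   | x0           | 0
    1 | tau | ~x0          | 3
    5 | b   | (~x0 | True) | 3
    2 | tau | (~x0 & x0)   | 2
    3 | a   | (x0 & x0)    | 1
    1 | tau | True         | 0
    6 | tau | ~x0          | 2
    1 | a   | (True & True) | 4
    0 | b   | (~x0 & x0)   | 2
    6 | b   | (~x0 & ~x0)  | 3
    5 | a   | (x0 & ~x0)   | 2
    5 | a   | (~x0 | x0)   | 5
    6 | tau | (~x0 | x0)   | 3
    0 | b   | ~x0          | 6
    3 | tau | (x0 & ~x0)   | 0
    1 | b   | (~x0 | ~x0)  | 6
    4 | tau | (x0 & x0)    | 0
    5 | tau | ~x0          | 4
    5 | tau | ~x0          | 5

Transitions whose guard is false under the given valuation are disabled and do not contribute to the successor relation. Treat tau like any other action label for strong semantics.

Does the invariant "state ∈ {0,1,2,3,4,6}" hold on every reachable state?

Inv-set: {0,1,2,3,4,6}
Reachable = {0,1,2,3,4,6}
  0: ✓
  1: ✓
  2: ✓
  3: ✓
  4: ✓
  6: ✓

Answer: INVARIANT HOLDS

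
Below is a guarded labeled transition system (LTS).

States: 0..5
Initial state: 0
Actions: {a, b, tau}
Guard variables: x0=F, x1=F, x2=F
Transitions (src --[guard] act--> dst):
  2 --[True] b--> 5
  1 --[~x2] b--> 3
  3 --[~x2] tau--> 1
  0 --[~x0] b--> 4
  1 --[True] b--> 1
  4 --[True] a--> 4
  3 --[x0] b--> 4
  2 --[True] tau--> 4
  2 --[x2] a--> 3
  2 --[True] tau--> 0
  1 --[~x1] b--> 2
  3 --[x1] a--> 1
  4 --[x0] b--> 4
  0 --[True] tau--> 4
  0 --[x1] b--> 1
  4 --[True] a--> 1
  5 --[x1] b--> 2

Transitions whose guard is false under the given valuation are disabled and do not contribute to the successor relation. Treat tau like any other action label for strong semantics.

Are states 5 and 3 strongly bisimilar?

Refine partition for ~:
  round 0: {{0,1,2,3,4,5}}
  round 1: {{0,2},{1},{3},{4},{5}}
  round 2: {{0},{1},{2},{3},{4},{5}}
Fixed point at round 3; 6 class(es).
class of 5: {5}; class of 3: {3}

Answer: NOT BISIMILAR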